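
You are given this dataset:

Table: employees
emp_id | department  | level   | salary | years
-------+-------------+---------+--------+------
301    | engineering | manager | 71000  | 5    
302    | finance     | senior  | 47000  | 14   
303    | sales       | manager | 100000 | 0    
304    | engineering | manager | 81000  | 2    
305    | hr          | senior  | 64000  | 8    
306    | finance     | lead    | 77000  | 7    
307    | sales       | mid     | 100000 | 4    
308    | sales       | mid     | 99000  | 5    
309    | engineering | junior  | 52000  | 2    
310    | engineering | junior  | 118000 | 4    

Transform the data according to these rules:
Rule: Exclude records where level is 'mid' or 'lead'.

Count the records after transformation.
7

Step 1: Count records to exclude
  - 2 (mid) + 1 (lead) = 3 records
Step 2: Total records: 10
Step 3: Remaining = 10 - 3 = 7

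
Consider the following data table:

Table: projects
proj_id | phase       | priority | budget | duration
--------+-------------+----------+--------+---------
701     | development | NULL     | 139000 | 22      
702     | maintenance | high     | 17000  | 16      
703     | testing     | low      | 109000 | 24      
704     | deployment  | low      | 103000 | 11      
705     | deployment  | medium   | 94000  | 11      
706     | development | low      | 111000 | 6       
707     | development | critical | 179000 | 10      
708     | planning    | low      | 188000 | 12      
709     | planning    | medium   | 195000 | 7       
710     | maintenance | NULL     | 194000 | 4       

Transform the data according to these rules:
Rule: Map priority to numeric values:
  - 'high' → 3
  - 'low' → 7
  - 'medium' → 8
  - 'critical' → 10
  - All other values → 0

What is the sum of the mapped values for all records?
57

Step 1: Apply mapping to each record
Step 2: Count by status:
  'high': 1 records × 3 = 3
  'low': 4 records × 7 = 28
  'medium': 2 records × 8 = 16
  'critical': 1 records × 10 = 10
Step 3: Sum all mapped values = 57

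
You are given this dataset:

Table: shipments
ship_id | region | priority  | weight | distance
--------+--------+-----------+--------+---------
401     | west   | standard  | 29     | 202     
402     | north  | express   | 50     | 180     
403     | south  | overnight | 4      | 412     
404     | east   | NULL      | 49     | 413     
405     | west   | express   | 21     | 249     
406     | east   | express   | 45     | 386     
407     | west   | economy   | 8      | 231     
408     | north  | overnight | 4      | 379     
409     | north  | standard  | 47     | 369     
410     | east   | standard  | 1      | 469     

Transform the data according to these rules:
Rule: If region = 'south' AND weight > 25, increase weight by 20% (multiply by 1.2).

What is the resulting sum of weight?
258

Step 1: Find records where region = 'south' AND weight > 25
Step 2: 0 records match, summing to 0
Step 3: After multiplier: 0 × 1.2 = 0.0
Step 4: Unaffected records sum: 258
Step 5: Final sum = 0.0 + 258 = 258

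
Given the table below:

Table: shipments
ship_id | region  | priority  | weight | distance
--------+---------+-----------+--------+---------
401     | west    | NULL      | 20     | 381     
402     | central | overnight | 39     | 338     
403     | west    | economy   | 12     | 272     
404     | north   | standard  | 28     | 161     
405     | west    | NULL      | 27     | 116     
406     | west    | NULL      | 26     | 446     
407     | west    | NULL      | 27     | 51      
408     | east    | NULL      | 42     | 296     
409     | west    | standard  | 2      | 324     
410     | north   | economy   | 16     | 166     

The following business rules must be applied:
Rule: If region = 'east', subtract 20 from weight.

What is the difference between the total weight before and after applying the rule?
20

Step 1: Original sum of weight = 239
Step 2: 1 records have region = 'east'
Step 3: Each affected record changes by -20
Step 4: Total change = 1 × -20 = -20
Step 5: New sum = 239 + -20 = 219
Step 6: Difference = |219 - 239| = 20
        (Sum decreased by 20)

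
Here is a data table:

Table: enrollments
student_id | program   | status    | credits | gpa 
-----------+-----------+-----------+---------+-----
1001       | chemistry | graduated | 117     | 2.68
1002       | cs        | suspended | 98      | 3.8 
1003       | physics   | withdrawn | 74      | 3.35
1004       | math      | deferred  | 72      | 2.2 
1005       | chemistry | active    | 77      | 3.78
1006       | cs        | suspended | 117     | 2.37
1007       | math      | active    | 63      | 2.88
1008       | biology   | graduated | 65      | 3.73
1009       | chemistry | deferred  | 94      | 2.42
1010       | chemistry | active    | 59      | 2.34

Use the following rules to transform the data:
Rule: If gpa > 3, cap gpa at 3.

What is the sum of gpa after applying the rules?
26.89

Step 1: 4 records have gpa > 3
Step 2: These records originally summed to 14.66
Step 3: After capping: 4 × 3 = 12
Step 4: Unaffected records sum: 14.89
Step 5: Final sum = 12 + 14.89 = 26.89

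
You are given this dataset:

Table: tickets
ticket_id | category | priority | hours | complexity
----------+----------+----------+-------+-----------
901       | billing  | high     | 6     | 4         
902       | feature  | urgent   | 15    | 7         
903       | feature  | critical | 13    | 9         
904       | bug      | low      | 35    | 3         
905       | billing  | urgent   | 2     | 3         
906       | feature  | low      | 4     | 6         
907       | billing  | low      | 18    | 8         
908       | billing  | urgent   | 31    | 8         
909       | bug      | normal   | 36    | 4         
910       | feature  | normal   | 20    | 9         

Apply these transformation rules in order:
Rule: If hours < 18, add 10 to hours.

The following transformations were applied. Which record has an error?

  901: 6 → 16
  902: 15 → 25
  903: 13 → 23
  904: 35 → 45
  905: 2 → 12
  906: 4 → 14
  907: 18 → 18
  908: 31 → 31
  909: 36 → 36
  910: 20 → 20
Record 904 has an error. The correct transformed value should be 35, not 45.

Step 1: Check each record against the rule
Step 2: Record 904 has hours = 35
Step 3: Since 35 >= 18, the bonus should not have been applied
Step 4: Correct value = 35, but claimed value = 45
Conclusion: Record 904 has the error.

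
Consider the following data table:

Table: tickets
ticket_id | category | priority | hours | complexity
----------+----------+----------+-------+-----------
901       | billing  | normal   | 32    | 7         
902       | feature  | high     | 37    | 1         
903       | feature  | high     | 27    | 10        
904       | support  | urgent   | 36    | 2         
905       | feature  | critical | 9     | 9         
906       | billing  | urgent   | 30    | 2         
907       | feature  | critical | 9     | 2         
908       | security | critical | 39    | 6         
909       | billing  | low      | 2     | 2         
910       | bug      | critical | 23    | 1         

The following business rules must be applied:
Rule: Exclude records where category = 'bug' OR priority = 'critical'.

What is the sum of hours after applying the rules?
164

Step 1: Find records where category = 'bug' OR priority = 'critical'
Step 2: 4 records match, summing to 80
Step 3: Original sum: 244
Step 4: Remaining sum = 244 - 80 = 164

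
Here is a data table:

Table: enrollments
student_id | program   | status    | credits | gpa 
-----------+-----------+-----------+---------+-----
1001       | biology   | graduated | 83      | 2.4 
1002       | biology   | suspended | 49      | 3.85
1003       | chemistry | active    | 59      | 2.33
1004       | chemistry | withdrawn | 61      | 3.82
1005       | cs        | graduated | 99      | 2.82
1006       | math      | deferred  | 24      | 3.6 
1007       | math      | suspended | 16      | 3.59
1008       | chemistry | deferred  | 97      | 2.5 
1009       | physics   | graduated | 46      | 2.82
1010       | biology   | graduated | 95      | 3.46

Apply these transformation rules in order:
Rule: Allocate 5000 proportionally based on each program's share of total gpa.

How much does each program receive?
biology: 1556.59, chemistry: 1386.66, cs: 452.07, math: 1152.61, physics: 452.07

Step 1: Calculate total gpa = 31.19
Step 2: Calculate each program's proportion:
  biology: 9.71/31.19 = 31.13% → 1556.59
  chemistry: 8.65/31.19 = 27.73% → 1386.66
  cs: 2.82/31.19 = 9.04% → 452.07
  math: 7.19/31.19 = 23.05% → 1152.61
  physics: 2.82/31.19 = 9.04% → 452.07
Step 3: Verify: sum of allocations ≈ 5000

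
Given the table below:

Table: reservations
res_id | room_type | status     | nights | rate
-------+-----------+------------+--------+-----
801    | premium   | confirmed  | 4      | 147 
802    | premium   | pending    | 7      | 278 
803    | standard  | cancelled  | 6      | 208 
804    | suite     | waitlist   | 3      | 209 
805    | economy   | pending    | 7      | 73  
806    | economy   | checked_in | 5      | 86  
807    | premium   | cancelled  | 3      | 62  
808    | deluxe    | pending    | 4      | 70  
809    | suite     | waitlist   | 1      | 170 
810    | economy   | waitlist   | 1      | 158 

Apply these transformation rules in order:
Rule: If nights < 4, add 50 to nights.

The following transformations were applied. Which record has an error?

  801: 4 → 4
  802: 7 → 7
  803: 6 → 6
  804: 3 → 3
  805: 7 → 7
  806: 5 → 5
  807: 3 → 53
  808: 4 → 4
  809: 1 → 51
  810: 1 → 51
Record 804 has an error. The correct transformed value should be 53, not 3.

Step 1: Check each record against the rule
Step 2: Record 804 has nights = 3
Step 3: Since 3 < 4, the bonus should have been applied
Step 4: Correct value = 53, but claimed value = 3
Conclusion: Record 804 has the error.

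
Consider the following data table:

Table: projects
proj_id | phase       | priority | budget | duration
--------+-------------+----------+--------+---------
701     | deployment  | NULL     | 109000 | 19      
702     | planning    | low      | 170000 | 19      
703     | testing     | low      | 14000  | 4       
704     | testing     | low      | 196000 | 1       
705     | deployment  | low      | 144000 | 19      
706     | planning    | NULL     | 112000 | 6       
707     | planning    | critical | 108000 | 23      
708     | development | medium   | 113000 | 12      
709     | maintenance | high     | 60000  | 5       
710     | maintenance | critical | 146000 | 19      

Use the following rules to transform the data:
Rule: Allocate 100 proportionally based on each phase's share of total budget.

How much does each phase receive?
deployment: 21.59, development: 9.64, maintenance: 17.58, planning: 33.28, testing: 17.92

Step 1: Calculate total budget = 1172000
Step 2: Calculate each phase's proportion:
  deployment: 253000/1172000 = 21.59% → 21.59
  development: 113000/1172000 = 9.64% → 9.64
  maintenance: 206000/1172000 = 17.58% → 17.58
  planning: 390000/1172000 = 33.28% → 33.28
  testing: 210000/1172000 = 17.92% → 17.92
Step 3: Verify: sum of allocations ≈ 100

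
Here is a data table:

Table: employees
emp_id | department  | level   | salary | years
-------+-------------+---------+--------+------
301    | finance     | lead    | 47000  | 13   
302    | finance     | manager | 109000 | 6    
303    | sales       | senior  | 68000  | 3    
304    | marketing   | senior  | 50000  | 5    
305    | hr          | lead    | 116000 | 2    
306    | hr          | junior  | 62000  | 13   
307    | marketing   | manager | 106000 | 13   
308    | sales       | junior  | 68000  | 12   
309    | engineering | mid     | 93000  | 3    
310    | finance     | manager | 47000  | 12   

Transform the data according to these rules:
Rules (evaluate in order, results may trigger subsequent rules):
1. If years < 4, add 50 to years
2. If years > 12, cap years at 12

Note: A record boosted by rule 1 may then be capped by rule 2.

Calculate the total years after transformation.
107

Step 1: Apply rule 1 to records with years < 4
  - 3 records get bonus of 50
  - Of these, 3 records then exceed 12 and get capped
Step 2: Apply rule 2 to records with years > 12
  - 3 records (original) are capped
Step 3: Calculate final sum = 107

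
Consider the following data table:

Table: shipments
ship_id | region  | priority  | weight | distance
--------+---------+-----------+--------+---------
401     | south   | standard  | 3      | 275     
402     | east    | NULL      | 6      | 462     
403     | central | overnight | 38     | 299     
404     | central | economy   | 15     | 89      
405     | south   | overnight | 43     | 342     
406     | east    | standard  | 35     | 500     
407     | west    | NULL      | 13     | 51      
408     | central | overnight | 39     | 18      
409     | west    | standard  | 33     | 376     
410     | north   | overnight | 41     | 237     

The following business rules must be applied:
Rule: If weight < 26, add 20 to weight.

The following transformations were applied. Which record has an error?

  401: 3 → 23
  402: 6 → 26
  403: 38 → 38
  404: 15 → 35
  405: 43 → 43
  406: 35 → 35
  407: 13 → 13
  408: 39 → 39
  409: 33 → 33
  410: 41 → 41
Record 407 has an error. The correct transformed value should be 33, not 13.

Step 1: Check each record against the rule
Step 2: Record 407 has weight = 13
Step 3: Since 13 < 26, the bonus should have been applied
Step 4: Correct value = 33, but claimed value = 13
Conclusion: Record 407 has the error.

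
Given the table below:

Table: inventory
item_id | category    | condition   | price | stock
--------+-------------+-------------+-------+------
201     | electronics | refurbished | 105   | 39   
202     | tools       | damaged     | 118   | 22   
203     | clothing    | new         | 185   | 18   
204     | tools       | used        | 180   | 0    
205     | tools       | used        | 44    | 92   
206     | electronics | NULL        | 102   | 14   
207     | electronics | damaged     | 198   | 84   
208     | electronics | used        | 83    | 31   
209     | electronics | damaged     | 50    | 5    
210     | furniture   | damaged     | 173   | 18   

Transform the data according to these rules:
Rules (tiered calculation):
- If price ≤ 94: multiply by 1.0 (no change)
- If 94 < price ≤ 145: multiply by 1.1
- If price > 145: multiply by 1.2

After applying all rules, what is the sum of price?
1417.7

Step 1: Tier 1 (price ≤ 94): 3 records, sum = 177 × 1.0 = 177.0
Step 2: Tier 2 (94 < price ≤ 145): 3 records, sum = 325 × 1.1 = 357.5
Step 3: Tier 3 (price > 145): 4 records, sum = 736 × 1.2 = 883.2
Step 4: Final sum = 177.0 + 357.5 + 883.2 = 1417.7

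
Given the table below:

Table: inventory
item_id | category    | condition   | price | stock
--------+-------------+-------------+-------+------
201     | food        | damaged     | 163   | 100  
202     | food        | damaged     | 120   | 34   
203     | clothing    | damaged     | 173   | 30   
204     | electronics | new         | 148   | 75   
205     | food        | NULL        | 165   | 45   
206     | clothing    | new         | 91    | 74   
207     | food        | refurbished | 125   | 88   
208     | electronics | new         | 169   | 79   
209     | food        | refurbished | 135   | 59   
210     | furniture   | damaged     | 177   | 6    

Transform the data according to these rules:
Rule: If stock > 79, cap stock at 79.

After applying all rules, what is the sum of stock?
560

Step 1: 2 records have stock > 79
Step 2: These records originally summed to 188
Step 3: After capping: 2 × 79 = 158
Step 4: Unaffected records sum: 402
Step 5: Final sum = 158 + 402 = 560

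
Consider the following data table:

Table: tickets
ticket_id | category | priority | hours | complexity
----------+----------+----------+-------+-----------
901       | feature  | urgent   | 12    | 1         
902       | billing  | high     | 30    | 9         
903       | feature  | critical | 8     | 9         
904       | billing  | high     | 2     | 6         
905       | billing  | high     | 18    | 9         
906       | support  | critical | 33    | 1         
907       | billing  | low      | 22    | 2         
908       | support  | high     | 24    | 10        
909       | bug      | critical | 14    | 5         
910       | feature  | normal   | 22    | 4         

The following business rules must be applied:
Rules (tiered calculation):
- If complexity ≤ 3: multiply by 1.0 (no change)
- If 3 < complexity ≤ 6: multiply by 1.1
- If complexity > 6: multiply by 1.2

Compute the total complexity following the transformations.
64.9

Step 1: Tier 1 (complexity ≤ 3): 3 records, sum = 4 × 1.0 = 4.0
Step 2: Tier 2 (3 < complexity ≤ 6): 3 records, sum = 15 × 1.1 = 16.5
Step 3: Tier 3 (complexity > 6): 4 records, sum = 37 × 1.2 = 44.4
Step 4: Final sum = 4.0 + 16.5 + 44.4 = 64.9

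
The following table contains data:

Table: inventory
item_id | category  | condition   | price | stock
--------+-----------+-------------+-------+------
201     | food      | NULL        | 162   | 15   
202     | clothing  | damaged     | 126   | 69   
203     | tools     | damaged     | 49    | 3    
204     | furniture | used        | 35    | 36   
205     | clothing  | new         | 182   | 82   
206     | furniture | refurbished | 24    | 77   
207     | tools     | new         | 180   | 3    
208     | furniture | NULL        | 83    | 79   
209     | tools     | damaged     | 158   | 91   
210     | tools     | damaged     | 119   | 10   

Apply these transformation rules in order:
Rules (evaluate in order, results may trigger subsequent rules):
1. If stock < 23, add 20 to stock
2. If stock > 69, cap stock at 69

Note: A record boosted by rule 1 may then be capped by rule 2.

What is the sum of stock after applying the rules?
492

Step 1: Apply rule 1 to records with stock < 23
  - 4 records get bonus of 20
  - Of these, 0 records then exceed 69 and get capped
Step 2: Apply rule 2 to records with stock > 69
  - 4 records (original) are capped
Step 3: Calculate final sum = 492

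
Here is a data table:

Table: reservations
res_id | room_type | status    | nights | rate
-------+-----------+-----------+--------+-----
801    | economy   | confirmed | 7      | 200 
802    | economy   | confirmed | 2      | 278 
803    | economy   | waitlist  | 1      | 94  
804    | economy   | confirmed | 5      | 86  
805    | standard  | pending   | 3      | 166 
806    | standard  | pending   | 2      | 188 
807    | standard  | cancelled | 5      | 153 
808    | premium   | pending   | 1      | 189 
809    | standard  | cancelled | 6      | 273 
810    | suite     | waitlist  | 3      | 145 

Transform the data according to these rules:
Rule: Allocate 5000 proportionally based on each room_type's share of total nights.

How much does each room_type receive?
economy: 2142.86, premium: 142.86, standard: 2285.71, suite: 428.57

Step 1: Calculate total nights = 35
Step 2: Calculate each room_type's proportion:
  economy: 15/35 = 42.86% → 2142.86
  premium: 1/35 = 2.86% → 142.86
  standard: 16/35 = 45.71% → 2285.71
  suite: 3/35 = 8.57% → 428.57
Step 3: Verify: sum of allocations ≈ 5000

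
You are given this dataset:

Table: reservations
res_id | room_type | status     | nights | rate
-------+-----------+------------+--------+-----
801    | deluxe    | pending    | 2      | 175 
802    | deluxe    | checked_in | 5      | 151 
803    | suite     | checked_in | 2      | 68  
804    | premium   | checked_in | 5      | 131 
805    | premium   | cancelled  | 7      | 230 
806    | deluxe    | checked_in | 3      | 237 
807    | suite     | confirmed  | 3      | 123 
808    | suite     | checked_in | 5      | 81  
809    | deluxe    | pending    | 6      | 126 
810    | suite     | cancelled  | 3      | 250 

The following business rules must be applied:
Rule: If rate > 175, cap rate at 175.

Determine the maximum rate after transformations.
175

Step 1: Original maximum rate = 250
Step 2: Apply cap at 175
Step 3: 3 records had rate > 175 and were capped
Step 4: Maximum after transformation = 175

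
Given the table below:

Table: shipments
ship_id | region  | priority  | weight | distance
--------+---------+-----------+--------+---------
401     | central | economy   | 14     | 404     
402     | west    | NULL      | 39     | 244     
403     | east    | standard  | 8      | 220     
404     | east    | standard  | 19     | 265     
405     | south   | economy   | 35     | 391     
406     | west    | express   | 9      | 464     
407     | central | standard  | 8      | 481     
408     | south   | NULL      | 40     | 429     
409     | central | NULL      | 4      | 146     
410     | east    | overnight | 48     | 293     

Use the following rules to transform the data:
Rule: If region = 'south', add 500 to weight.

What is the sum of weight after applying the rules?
1224

Step 1: Count records where region = 'south': 2
Step 2: Total bonus added: 2 × 500 = 1000
Step 3: Original sum of weight: 224
Step 4: Final sum = 224 + 1000 = 1224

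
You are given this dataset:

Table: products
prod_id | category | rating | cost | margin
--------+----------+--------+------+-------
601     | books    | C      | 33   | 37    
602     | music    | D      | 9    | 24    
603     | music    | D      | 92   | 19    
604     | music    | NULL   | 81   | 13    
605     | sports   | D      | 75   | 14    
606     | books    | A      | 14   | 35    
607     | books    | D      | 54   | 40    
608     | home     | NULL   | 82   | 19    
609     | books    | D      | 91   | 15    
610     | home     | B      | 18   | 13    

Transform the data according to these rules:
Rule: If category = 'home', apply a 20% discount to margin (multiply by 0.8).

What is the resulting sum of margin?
222.6

Step 1: Records with category = 'home' have total margin = 32
Step 2: Apply multiplier: 32 × 0.8 = 25.6
Step 3: Other records total: 197
Step 4: Final sum = 25.6 + 197 = 222.6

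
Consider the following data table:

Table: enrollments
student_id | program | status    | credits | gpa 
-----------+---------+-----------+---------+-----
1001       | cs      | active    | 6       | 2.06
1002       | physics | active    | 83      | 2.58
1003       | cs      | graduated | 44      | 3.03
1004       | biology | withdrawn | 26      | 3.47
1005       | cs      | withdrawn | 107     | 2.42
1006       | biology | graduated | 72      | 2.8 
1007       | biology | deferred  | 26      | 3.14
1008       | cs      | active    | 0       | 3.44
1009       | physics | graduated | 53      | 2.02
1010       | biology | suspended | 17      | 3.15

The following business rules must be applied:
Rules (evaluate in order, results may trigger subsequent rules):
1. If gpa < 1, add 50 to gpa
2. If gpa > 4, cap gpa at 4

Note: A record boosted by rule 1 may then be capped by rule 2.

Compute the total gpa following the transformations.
28.11

Step 1: Apply rule 1 to records with gpa < 1
  - 0 records get bonus of 50
  - Of these, 0 records then exceed 4 and get capped
Step 2: Apply rule 2 to records with gpa > 4
  - 0 records (original) are capped
Step 3: Calculate final sum = 28.11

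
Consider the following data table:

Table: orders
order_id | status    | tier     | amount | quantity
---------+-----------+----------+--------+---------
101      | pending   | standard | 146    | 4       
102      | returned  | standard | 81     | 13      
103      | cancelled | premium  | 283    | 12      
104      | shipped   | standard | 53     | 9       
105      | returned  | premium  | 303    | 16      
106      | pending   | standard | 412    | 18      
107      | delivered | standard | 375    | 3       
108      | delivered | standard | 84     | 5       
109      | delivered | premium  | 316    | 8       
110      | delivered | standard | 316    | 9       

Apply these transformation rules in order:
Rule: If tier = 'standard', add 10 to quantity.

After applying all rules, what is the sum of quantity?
167

Step 1: Count records where tier = 'standard': 7
Step 2: Total bonus added: 7 × 10 = 70
Step 3: Original sum of quantity: 97
Step 4: Final sum = 97 + 70 = 167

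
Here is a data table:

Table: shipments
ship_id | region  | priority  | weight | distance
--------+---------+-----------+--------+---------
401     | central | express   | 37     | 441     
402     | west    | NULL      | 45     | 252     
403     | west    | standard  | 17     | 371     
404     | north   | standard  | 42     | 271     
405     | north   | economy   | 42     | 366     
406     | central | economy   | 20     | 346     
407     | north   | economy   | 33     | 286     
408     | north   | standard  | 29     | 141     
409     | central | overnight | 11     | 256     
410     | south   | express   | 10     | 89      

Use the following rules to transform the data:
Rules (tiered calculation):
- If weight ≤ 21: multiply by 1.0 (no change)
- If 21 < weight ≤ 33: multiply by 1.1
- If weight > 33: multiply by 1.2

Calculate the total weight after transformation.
325.4

Step 1: Tier 1 (weight ≤ 21): 4 records, sum = 58 × 1.0 = 58.0
Step 2: Tier 2 (21 < weight ≤ 33): 2 records, sum = 62 × 1.1 = 68.2
Step 3: Tier 3 (weight > 33): 4 records, sum = 166 × 1.2 = 199.2
Step 4: Final sum = 58.0 + 68.2 + 199.2 = 325.4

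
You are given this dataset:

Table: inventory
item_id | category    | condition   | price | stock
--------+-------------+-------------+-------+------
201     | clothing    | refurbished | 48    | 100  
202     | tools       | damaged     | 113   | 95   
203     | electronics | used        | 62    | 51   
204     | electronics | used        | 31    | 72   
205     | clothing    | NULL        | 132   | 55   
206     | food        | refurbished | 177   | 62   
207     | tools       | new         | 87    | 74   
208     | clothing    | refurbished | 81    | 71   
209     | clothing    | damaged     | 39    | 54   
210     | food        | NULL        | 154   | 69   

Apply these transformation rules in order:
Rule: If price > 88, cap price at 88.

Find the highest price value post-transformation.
88

Step 1: Original maximum price = 177
Step 2: Apply cap at 88
Step 3: 4 records had price > 88 and were capped
Step 4: Maximum after transformation = 88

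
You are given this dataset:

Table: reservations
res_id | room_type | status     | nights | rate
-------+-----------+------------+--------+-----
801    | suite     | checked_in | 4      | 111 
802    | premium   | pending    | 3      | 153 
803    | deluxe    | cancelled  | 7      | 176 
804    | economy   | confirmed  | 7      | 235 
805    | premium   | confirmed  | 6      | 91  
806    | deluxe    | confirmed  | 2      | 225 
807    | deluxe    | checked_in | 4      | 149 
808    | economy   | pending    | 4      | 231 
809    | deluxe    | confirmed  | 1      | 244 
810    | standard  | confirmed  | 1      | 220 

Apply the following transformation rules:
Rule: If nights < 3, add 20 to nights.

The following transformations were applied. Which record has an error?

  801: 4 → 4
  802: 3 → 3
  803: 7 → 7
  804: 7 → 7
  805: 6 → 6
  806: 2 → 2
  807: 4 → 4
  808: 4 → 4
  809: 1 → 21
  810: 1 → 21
Record 806 has an error. The correct transformed value should be 22, not 2.

Step 1: Check each record against the rule
Step 2: Record 806 has nights = 2
Step 3: Since 2 < 3, the bonus should have been applied
Step 4: Correct value = 22, but claimed value = 2
Conclusion: Record 806 has the error.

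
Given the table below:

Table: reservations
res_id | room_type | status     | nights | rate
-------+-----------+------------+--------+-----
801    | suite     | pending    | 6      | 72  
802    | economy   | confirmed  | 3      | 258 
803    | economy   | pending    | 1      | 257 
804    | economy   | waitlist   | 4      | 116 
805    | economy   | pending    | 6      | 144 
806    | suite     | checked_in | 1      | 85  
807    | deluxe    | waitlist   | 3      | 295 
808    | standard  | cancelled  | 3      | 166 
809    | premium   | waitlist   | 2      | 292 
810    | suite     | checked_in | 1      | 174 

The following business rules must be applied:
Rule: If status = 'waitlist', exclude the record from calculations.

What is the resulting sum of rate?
1156

Step 1: Identify records where status = 'waitlist'
Step 2: The excluded records sum to 703
Step 3: Original total rate = 1859
Step 4: Remaining total = 1859 - 703 = 1156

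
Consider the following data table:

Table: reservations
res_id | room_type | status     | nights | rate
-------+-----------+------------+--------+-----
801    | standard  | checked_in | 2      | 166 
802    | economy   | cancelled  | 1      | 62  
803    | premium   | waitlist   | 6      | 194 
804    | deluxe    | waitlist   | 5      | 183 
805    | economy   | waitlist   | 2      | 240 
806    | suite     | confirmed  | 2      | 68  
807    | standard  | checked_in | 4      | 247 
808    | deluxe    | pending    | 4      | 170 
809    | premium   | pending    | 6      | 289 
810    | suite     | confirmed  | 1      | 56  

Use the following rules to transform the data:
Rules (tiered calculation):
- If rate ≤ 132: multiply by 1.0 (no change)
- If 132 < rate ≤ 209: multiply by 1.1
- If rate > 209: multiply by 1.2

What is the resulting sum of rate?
1901.5

Step 1: Tier 1 (rate ≤ 132): 3 records, sum = 186 × 1.0 = 186.0
Step 2: Tier 2 (132 < rate ≤ 209): 4 records, sum = 713 × 1.1 = 784.3
Step 3: Tier 3 (rate > 209): 3 records, sum = 776 × 1.2 = 931.2
Step 4: Final sum = 186.0 + 784.3 + 931.2 = 1901.5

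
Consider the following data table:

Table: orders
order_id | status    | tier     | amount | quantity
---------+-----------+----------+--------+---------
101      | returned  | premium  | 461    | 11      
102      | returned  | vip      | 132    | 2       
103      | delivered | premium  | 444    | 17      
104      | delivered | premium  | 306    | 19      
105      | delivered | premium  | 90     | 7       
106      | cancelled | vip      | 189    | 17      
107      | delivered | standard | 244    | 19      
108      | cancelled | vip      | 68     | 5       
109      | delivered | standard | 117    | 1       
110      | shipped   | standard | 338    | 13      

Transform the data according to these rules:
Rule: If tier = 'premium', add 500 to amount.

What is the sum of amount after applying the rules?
4389

Step 1: Count records where tier = 'premium': 4
Step 2: Total bonus added: 4 × 500 = 2000
Step 3: Original sum of amount: 2389
Step 4: Final sum = 2389 + 2000 = 4389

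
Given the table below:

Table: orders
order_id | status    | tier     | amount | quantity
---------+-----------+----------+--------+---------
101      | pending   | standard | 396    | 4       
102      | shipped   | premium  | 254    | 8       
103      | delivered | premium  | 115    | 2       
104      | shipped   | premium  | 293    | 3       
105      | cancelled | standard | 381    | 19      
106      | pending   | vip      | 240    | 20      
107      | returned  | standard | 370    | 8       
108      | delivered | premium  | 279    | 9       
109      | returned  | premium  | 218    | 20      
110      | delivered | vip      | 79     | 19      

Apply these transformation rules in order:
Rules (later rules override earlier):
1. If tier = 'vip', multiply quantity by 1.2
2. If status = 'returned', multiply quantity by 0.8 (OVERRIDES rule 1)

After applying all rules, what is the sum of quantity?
114.2

Step 1: Rule 2 takes priority for records with status = 'returned'
  - 2 records: 28 × 0.8 = 22.4
Step 2: Rule 1 applies to remaining records with tier = 'vip'
  - 2 records: 39 × 1.2 = 46.8
Step 3: Other records unchanged: 45
Step 4: Final sum = 22.4 + 46.8 + 45 = 114.2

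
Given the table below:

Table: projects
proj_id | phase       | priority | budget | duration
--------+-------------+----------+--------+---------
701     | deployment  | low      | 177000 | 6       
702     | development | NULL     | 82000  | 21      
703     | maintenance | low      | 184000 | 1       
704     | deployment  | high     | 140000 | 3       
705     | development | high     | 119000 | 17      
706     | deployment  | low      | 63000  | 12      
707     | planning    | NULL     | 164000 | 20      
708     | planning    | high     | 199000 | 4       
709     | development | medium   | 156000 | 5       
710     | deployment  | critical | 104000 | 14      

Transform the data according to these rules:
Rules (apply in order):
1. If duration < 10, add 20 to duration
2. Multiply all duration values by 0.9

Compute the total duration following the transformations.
182.7

Step 1: Apply Rule 1 - Add 20 to records with duration < 10
  - 5 records affected: 19 + (5 × 20) = 119
  - Unaffected records: 84
  - Sum after Rule 1: 203
Step 2: Apply Rule 2 - Multiply all by 0.9
  - 203 × 0.9 = 182.7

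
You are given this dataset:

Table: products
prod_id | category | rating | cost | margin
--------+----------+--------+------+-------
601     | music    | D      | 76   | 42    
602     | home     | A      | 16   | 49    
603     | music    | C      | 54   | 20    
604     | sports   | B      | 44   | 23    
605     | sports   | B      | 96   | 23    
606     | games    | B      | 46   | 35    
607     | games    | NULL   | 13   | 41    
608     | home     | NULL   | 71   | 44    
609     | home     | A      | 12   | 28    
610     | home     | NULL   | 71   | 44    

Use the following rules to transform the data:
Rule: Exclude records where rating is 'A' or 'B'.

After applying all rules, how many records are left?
5

Step 1: Count records to exclude
  - 2 (A) + 3 (B) = 5 records
Step 2: Total records: 10
Step 3: Remaining = 10 - 5 = 5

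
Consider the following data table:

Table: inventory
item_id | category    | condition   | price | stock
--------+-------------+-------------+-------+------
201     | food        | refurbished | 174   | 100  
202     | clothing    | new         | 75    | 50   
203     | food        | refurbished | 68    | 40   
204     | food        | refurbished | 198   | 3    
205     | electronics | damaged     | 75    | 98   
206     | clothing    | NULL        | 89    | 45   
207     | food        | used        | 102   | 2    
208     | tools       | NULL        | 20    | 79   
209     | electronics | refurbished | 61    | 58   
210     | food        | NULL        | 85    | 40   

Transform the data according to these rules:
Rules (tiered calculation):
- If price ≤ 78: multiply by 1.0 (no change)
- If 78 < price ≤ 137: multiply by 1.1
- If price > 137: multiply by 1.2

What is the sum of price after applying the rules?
1049.0

Step 1: Tier 1 (price ≤ 78): 5 records, sum = 299 × 1.0 = 299.0
Step 2: Tier 2 (78 < price ≤ 137): 3 records, sum = 276 × 1.1 = 303.6
Step 3: Tier 3 (price > 137): 2 records, sum = 372 × 1.2 = 446.4
Step 4: Final sum = 299.0 + 303.6 + 446.4 = 1049.0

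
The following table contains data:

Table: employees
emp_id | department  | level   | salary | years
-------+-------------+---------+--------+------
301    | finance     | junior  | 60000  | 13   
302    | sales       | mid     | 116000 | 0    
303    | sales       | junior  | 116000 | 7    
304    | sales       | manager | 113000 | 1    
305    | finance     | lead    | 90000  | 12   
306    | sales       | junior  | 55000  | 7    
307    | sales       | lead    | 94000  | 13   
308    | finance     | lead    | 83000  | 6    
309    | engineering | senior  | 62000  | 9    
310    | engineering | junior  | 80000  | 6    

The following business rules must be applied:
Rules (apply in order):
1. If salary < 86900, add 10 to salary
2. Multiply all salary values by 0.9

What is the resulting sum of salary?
782145.0

Step 1: Apply Rule 1 - Add 10 to records with salary < 86900
  - 5 records affected: 340000 + (5 × 10) = 340050
  - Unaffected records: 529000
  - Sum after Rule 1: 869050
Step 2: Apply Rule 2 - Multiply all by 0.9
  - 869050 × 0.9 = 782145.0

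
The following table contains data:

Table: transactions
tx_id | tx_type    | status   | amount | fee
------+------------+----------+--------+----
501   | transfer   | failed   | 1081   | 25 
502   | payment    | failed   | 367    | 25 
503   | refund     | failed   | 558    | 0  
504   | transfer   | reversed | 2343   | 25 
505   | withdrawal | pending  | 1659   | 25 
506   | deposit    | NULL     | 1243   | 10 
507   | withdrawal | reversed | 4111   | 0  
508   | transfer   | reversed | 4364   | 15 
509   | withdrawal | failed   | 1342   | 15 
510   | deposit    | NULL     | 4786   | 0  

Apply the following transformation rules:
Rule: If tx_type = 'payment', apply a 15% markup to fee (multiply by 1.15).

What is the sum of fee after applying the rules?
143.75

Step 1: Records with tx_type = 'payment' have total fee = 25
Step 2: Apply multiplier: 25 × 1.15 = 28.75
Step 3: Other records total: 115
Step 4: Final sum = 28.75 + 115 = 143.75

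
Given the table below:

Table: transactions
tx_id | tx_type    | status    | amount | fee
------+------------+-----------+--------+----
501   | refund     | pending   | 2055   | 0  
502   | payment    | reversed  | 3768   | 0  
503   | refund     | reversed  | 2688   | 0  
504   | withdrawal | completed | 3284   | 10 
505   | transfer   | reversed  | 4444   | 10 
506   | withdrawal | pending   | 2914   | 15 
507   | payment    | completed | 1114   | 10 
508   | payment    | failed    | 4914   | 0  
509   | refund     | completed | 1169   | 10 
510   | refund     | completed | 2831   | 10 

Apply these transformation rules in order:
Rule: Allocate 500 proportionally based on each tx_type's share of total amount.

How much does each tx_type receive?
payment: 167.85, refund: 149.81, transfer: 76.15, withdrawal: 106.2

Step 1: Calculate total amount = 29181
Step 2: Calculate each tx_type's proportion:
  payment: 9796/29181 = 33.57% → 167.85
  refund: 8743/29181 = 29.96% → 149.81
  transfer: 4444/29181 = 15.23% → 76.15
  withdrawal: 6198/29181 = 21.24% → 106.2
Step 3: Verify: sum of allocations ≈ 500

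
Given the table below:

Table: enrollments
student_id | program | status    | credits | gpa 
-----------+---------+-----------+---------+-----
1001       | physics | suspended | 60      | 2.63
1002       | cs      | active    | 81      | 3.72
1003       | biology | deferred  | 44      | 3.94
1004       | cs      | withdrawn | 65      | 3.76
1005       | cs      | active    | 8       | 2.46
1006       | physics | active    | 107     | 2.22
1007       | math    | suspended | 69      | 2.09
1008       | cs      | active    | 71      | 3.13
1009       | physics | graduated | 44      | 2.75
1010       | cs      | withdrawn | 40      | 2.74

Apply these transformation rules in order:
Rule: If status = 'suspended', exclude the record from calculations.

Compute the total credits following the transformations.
460

Step 1: Identify records where status = 'suspended'
Step 2: The excluded records sum to 129
Step 3: Original total credits = 589
Step 4: Remaining total = 589 - 129 = 460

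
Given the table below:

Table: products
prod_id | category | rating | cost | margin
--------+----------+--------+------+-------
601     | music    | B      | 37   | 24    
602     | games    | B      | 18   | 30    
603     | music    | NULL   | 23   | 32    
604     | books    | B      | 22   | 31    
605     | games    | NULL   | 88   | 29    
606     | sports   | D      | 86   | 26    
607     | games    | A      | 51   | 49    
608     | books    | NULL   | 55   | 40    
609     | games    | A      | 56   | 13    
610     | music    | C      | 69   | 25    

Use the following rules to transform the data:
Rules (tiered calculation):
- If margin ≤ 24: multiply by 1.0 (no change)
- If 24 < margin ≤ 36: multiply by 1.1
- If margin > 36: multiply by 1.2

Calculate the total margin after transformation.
334.1

Step 1: Tier 1 (margin ≤ 24): 2 records, sum = 37 × 1.0 = 37.0
Step 2: Tier 2 (24 < margin ≤ 36): 6 records, sum = 173 × 1.1 = 190.3
Step 3: Tier 3 (margin > 36): 2 records, sum = 89 × 1.2 = 106.8
Step 4: Final sum = 37.0 + 190.3 + 106.8 = 334.1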